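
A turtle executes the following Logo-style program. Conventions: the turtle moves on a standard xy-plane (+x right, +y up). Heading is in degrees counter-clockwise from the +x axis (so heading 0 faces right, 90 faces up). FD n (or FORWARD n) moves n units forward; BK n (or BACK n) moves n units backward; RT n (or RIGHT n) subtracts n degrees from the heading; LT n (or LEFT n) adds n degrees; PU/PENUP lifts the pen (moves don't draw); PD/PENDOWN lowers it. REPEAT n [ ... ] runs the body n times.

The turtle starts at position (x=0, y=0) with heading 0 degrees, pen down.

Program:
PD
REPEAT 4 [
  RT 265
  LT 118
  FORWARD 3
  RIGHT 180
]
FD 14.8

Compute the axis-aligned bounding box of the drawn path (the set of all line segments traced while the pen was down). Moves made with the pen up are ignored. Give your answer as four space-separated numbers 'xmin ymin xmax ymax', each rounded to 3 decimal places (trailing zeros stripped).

Executing turtle program step by step:
Start: pos=(0,0), heading=0, pen down
PD: pen down
REPEAT 4 [
  -- iteration 1/4 --
  RT 265: heading 0 -> 95
  LT 118: heading 95 -> 213
  FD 3: (0,0) -> (-2.516,-1.634) [heading=213, draw]
  RT 180: heading 213 -> 33
  -- iteration 2/4 --
  RT 265: heading 33 -> 128
  LT 118: heading 128 -> 246
  FD 3: (-2.516,-1.634) -> (-3.736,-4.375) [heading=246, draw]
  RT 180: heading 246 -> 66
  -- iteration 3/4 --
  RT 265: heading 66 -> 161
  LT 118: heading 161 -> 279
  FD 3: (-3.736,-4.375) -> (-3.267,-7.338) [heading=279, draw]
  RT 180: heading 279 -> 99
  -- iteration 4/4 --
  RT 265: heading 99 -> 194
  LT 118: heading 194 -> 312
  FD 3: (-3.267,-7.338) -> (-1.26,-9.567) [heading=312, draw]
  RT 180: heading 312 -> 132
]
FD 14.8: (-1.26,-9.567) -> (-11.163,1.431) [heading=132, draw]
Final: pos=(-11.163,1.431), heading=132, 5 segment(s) drawn

Segment endpoints: x in {-11.163, -3.736, -3.267, -2.516, -1.26, 0}, y in {-9.567, -7.338, -4.375, -1.634, 0, 1.431}
xmin=-11.163, ymin=-9.567, xmax=0, ymax=1.431

Answer: -11.163 -9.567 0 1.431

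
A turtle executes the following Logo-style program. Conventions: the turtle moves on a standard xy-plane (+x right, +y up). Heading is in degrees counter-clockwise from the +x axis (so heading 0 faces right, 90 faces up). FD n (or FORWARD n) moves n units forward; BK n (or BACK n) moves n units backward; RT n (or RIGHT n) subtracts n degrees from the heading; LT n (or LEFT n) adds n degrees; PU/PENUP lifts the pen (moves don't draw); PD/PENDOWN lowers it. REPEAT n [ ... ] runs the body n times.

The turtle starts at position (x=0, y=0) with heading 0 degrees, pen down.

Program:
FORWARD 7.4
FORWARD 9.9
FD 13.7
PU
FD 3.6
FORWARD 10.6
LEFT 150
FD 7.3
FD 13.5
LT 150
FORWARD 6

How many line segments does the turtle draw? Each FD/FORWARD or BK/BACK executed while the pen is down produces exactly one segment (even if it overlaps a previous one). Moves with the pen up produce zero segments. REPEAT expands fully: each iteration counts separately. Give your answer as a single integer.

Executing turtle program step by step:
Start: pos=(0,0), heading=0, pen down
FD 7.4: (0,0) -> (7.4,0) [heading=0, draw]
FD 9.9: (7.4,0) -> (17.3,0) [heading=0, draw]
FD 13.7: (17.3,0) -> (31,0) [heading=0, draw]
PU: pen up
FD 3.6: (31,0) -> (34.6,0) [heading=0, move]
FD 10.6: (34.6,0) -> (45.2,0) [heading=0, move]
LT 150: heading 0 -> 150
FD 7.3: (45.2,0) -> (38.878,3.65) [heading=150, move]
FD 13.5: (38.878,3.65) -> (27.187,10.4) [heading=150, move]
LT 150: heading 150 -> 300
FD 6: (27.187,10.4) -> (30.187,5.204) [heading=300, move]
Final: pos=(30.187,5.204), heading=300, 3 segment(s) drawn
Segments drawn: 3

Answer: 3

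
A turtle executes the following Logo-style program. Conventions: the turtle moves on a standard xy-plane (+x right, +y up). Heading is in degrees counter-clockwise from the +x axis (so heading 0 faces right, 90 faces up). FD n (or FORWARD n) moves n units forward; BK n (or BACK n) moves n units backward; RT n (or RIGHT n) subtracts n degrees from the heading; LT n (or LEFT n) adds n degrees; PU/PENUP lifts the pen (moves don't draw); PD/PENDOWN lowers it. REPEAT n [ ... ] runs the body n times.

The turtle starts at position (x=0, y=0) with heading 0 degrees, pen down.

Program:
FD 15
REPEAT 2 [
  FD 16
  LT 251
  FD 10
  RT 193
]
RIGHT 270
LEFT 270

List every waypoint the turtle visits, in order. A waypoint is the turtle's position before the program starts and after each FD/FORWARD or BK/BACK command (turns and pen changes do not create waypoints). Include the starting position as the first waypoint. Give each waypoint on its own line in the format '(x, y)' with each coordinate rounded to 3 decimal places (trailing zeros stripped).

Answer: (0, 0)
(15, 0)
(31, 0)
(27.744, -9.455)
(36.223, 4.114)
(42.516, -3.658)

Derivation:
Executing turtle program step by step:
Start: pos=(0,0), heading=0, pen down
FD 15: (0,0) -> (15,0) [heading=0, draw]
REPEAT 2 [
  -- iteration 1/2 --
  FD 16: (15,0) -> (31,0) [heading=0, draw]
  LT 251: heading 0 -> 251
  FD 10: (31,0) -> (27.744,-9.455) [heading=251, draw]
  RT 193: heading 251 -> 58
  -- iteration 2/2 --
  FD 16: (27.744,-9.455) -> (36.223,4.114) [heading=58, draw]
  LT 251: heading 58 -> 309
  FD 10: (36.223,4.114) -> (42.516,-3.658) [heading=309, draw]
  RT 193: heading 309 -> 116
]
RT 270: heading 116 -> 206
LT 270: heading 206 -> 116
Final: pos=(42.516,-3.658), heading=116, 5 segment(s) drawn
Waypoints (6 total):
(0, 0)
(15, 0)
(31, 0)
(27.744, -9.455)
(36.223, 4.114)
(42.516, -3.658)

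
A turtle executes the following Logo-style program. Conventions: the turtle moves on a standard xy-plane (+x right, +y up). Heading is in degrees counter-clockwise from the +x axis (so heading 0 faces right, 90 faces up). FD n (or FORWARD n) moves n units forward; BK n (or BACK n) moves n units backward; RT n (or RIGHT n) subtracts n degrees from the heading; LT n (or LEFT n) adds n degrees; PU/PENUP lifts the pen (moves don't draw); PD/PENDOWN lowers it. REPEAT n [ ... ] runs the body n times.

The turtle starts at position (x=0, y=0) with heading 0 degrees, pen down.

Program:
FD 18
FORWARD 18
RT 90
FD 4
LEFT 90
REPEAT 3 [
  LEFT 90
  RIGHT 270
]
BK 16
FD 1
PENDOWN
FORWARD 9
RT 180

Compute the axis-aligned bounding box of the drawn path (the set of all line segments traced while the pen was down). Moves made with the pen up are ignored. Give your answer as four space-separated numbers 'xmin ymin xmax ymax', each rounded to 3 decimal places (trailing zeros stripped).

Executing turtle program step by step:
Start: pos=(0,0), heading=0, pen down
FD 18: (0,0) -> (18,0) [heading=0, draw]
FD 18: (18,0) -> (36,0) [heading=0, draw]
RT 90: heading 0 -> 270
FD 4: (36,0) -> (36,-4) [heading=270, draw]
LT 90: heading 270 -> 0
REPEAT 3 [
  -- iteration 1/3 --
  LT 90: heading 0 -> 90
  RT 270: heading 90 -> 180
  -- iteration 2/3 --
  LT 90: heading 180 -> 270
  RT 270: heading 270 -> 0
  -- iteration 3/3 --
  LT 90: heading 0 -> 90
  RT 270: heading 90 -> 180
]
BK 16: (36,-4) -> (52,-4) [heading=180, draw]
FD 1: (52,-4) -> (51,-4) [heading=180, draw]
PD: pen down
FD 9: (51,-4) -> (42,-4) [heading=180, draw]
RT 180: heading 180 -> 0
Final: pos=(42,-4), heading=0, 6 segment(s) drawn

Segment endpoints: x in {0, 18, 36, 42, 51, 52}, y in {-4, -4, -4, -4, 0}
xmin=0, ymin=-4, xmax=52, ymax=0

Answer: 0 -4 52 0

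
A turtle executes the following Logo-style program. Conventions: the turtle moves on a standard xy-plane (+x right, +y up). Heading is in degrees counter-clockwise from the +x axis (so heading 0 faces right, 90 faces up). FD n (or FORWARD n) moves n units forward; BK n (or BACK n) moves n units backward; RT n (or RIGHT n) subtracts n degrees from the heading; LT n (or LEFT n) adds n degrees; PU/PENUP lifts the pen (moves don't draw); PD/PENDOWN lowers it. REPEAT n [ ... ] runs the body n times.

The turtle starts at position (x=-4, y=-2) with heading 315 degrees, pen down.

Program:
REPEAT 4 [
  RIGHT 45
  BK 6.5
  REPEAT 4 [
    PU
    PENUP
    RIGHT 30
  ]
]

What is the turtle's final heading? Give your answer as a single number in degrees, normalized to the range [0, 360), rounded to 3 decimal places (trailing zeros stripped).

Executing turtle program step by step:
Start: pos=(-4,-2), heading=315, pen down
REPEAT 4 [
  -- iteration 1/4 --
  RT 45: heading 315 -> 270
  BK 6.5: (-4,-2) -> (-4,4.5) [heading=270, draw]
  REPEAT 4 [
    -- iteration 1/4 --
    PU: pen up
    PU: pen up
    RT 30: heading 270 -> 240
    -- iteration 2/4 --
    PU: pen up
    PU: pen up
    RT 30: heading 240 -> 210
    -- iteration 3/4 --
    PU: pen up
    PU: pen up
    RT 30: heading 210 -> 180
    -- iteration 4/4 --
    PU: pen up
    PU: pen up
    RT 30: heading 180 -> 150
  ]
  -- iteration 2/4 --
  RT 45: heading 150 -> 105
  BK 6.5: (-4,4.5) -> (-2.318,-1.779) [heading=105, move]
  REPEAT 4 [
    -- iteration 1/4 --
    PU: pen up
    PU: pen up
    RT 30: heading 105 -> 75
    -- iteration 2/4 --
    PU: pen up
    PU: pen up
    RT 30: heading 75 -> 45
    -- iteration 3/4 --
    PU: pen up
    PU: pen up
    RT 30: heading 45 -> 15
    -- iteration 4/4 --
    PU: pen up
    PU: pen up
    RT 30: heading 15 -> 345
  ]
  -- iteration 3/4 --
  RT 45: heading 345 -> 300
  BK 6.5: (-2.318,-1.779) -> (-5.568,3.851) [heading=300, move]
  REPEAT 4 [
    -- iteration 1/4 --
    PU: pen up
    PU: pen up
    RT 30: heading 300 -> 270
    -- iteration 2/4 --
    PU: pen up
    PU: pen up
    RT 30: heading 270 -> 240
    -- iteration 3/4 --
    PU: pen up
    PU: pen up
    RT 30: heading 240 -> 210
    -- iteration 4/4 --
    PU: pen up
    PU: pen up
    RT 30: heading 210 -> 180
  ]
  -- iteration 4/4 --
  RT 45: heading 180 -> 135
  BK 6.5: (-5.568,3.851) -> (-0.971,-0.746) [heading=135, move]
  REPEAT 4 [
    -- iteration 1/4 --
    PU: pen up
    PU: pen up
    RT 30: heading 135 -> 105
    -- iteration 2/4 --
    PU: pen up
    PU: pen up
    RT 30: heading 105 -> 75
    -- iteration 3/4 --
    PU: pen up
    PU: pen up
    RT 30: heading 75 -> 45
    -- iteration 4/4 --
    PU: pen up
    PU: pen up
    RT 30: heading 45 -> 15
  ]
]
Final: pos=(-0.971,-0.746), heading=15, 1 segment(s) drawn

Answer: 15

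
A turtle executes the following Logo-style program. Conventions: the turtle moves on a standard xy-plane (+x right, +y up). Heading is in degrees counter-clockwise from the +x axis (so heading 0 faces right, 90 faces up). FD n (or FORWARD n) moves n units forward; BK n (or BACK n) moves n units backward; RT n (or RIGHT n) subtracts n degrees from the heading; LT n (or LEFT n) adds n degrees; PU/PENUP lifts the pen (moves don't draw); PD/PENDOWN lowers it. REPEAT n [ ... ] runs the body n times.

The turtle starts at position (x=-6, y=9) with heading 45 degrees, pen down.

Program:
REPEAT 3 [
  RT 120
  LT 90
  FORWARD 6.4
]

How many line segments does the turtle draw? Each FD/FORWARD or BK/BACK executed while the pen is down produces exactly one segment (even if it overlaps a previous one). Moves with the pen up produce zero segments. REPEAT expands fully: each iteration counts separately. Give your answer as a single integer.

Executing turtle program step by step:
Start: pos=(-6,9), heading=45, pen down
REPEAT 3 [
  -- iteration 1/3 --
  RT 120: heading 45 -> 285
  LT 90: heading 285 -> 15
  FD 6.4: (-6,9) -> (0.182,10.656) [heading=15, draw]
  -- iteration 2/3 --
  RT 120: heading 15 -> 255
  LT 90: heading 255 -> 345
  FD 6.4: (0.182,10.656) -> (6.364,9) [heading=345, draw]
  -- iteration 3/3 --
  RT 120: heading 345 -> 225
  LT 90: heading 225 -> 315
  FD 6.4: (6.364,9) -> (10.889,4.475) [heading=315, draw]
]
Final: pos=(10.889,4.475), heading=315, 3 segment(s) drawn
Segments drawn: 3

Answer: 3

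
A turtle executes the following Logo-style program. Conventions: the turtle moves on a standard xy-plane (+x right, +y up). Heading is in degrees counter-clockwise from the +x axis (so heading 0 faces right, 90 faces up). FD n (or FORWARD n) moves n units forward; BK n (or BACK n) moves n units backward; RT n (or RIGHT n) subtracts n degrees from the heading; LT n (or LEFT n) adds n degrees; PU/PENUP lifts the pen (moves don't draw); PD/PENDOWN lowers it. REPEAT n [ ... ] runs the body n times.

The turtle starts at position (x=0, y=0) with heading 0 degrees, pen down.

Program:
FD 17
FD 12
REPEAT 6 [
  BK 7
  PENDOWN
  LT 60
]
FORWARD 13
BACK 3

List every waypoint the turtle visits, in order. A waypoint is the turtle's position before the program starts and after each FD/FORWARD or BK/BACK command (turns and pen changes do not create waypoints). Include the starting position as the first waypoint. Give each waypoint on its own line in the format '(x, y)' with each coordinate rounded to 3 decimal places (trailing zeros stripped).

Answer: (0, 0)
(17, 0)
(29, 0)
(22, 0)
(18.5, -6.062)
(22, -12.124)
(29, -12.124)
(32.5, -6.062)
(29, 0)
(42, 0)
(39, 0)

Derivation:
Executing turtle program step by step:
Start: pos=(0,0), heading=0, pen down
FD 17: (0,0) -> (17,0) [heading=0, draw]
FD 12: (17,0) -> (29,0) [heading=0, draw]
REPEAT 6 [
  -- iteration 1/6 --
  BK 7: (29,0) -> (22,0) [heading=0, draw]
  PD: pen down
  LT 60: heading 0 -> 60
  -- iteration 2/6 --
  BK 7: (22,0) -> (18.5,-6.062) [heading=60, draw]
  PD: pen down
  LT 60: heading 60 -> 120
  -- iteration 3/6 --
  BK 7: (18.5,-6.062) -> (22,-12.124) [heading=120, draw]
  PD: pen down
  LT 60: heading 120 -> 180
  -- iteration 4/6 --
  BK 7: (22,-12.124) -> (29,-12.124) [heading=180, draw]
  PD: pen down
  LT 60: heading 180 -> 240
  -- iteration 5/6 --
  BK 7: (29,-12.124) -> (32.5,-6.062) [heading=240, draw]
  PD: pen down
  LT 60: heading 240 -> 300
  -- iteration 6/6 --
  BK 7: (32.5,-6.062) -> (29,0) [heading=300, draw]
  PD: pen down
  LT 60: heading 300 -> 0
]
FD 13: (29,0) -> (42,0) [heading=0, draw]
BK 3: (42,0) -> (39,0) [heading=0, draw]
Final: pos=(39,0), heading=0, 10 segment(s) drawn
Waypoints (11 total):
(0, 0)
(17, 0)
(29, 0)
(22, 0)
(18.5, -6.062)
(22, -12.124)
(29, -12.124)
(32.5, -6.062)
(29, 0)
(42, 0)
(39, 0)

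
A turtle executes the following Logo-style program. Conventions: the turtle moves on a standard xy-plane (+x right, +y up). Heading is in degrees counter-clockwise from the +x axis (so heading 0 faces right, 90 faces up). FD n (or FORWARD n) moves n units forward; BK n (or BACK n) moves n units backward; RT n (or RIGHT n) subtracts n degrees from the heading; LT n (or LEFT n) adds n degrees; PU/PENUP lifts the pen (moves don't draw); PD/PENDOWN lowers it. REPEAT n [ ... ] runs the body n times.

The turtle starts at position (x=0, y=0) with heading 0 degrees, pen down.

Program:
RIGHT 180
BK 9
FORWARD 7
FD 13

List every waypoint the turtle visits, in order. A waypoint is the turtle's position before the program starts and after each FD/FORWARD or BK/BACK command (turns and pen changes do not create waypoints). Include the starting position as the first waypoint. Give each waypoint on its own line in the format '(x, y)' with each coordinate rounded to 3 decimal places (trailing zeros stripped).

Executing turtle program step by step:
Start: pos=(0,0), heading=0, pen down
RT 180: heading 0 -> 180
BK 9: (0,0) -> (9,0) [heading=180, draw]
FD 7: (9,0) -> (2,0) [heading=180, draw]
FD 13: (2,0) -> (-11,0) [heading=180, draw]
Final: pos=(-11,0), heading=180, 3 segment(s) drawn
Waypoints (4 total):
(0, 0)
(9, 0)
(2, 0)
(-11, 0)

Answer: (0, 0)
(9, 0)
(2, 0)
(-11, 0)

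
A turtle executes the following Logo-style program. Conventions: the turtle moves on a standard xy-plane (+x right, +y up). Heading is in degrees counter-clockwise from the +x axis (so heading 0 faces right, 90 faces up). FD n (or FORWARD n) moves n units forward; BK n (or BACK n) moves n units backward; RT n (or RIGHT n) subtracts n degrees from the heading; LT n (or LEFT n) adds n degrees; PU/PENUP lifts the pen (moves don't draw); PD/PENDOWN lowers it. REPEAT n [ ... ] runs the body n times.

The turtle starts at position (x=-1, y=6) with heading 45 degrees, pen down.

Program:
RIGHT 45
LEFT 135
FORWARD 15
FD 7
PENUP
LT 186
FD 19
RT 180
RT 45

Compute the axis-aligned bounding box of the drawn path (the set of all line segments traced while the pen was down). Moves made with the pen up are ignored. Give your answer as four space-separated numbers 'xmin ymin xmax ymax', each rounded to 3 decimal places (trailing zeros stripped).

Executing turtle program step by step:
Start: pos=(-1,6), heading=45, pen down
RT 45: heading 45 -> 0
LT 135: heading 0 -> 135
FD 15: (-1,6) -> (-11.607,16.607) [heading=135, draw]
FD 7: (-11.607,16.607) -> (-16.556,21.556) [heading=135, draw]
PU: pen up
LT 186: heading 135 -> 321
FD 19: (-16.556,21.556) -> (-1.791,9.599) [heading=321, move]
RT 180: heading 321 -> 141
RT 45: heading 141 -> 96
Final: pos=(-1.791,9.599), heading=96, 2 segment(s) drawn

Segment endpoints: x in {-16.556, -11.607, -1}, y in {6, 16.607, 21.556}
xmin=-16.556, ymin=6, xmax=-1, ymax=21.556

Answer: -16.556 6 -1 21.556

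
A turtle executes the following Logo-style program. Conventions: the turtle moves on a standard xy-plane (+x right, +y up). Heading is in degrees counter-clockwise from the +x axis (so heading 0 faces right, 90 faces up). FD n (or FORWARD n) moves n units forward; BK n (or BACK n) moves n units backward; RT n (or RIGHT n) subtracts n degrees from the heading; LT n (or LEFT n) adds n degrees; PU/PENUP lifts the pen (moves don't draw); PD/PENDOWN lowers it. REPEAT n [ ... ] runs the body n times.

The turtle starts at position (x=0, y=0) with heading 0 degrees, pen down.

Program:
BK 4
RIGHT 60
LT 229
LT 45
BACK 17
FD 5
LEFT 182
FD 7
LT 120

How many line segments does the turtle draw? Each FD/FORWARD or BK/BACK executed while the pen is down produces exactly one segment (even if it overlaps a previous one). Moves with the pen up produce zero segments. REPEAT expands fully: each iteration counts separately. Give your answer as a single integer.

Executing turtle program step by step:
Start: pos=(0,0), heading=0, pen down
BK 4: (0,0) -> (-4,0) [heading=0, draw]
RT 60: heading 0 -> 300
LT 229: heading 300 -> 169
LT 45: heading 169 -> 214
BK 17: (-4,0) -> (10.094,9.506) [heading=214, draw]
FD 5: (10.094,9.506) -> (5.948,6.71) [heading=214, draw]
LT 182: heading 214 -> 36
FD 7: (5.948,6.71) -> (11.612,10.825) [heading=36, draw]
LT 120: heading 36 -> 156
Final: pos=(11.612,10.825), heading=156, 4 segment(s) drawn
Segments drawn: 4

Answer: 4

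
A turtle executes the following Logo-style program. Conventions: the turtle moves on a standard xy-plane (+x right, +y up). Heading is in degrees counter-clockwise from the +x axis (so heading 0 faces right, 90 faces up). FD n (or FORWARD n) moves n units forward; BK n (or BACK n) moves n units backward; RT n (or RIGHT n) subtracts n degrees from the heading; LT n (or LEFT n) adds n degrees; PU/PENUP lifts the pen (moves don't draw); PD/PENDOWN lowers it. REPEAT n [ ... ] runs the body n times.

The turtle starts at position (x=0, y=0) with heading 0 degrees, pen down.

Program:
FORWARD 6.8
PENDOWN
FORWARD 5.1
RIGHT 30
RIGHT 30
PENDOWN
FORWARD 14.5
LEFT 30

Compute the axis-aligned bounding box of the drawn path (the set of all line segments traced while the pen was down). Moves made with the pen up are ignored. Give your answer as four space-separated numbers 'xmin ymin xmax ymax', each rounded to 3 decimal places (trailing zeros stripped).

Answer: 0 -12.557 19.15 0

Derivation:
Executing turtle program step by step:
Start: pos=(0,0), heading=0, pen down
FD 6.8: (0,0) -> (6.8,0) [heading=0, draw]
PD: pen down
FD 5.1: (6.8,0) -> (11.9,0) [heading=0, draw]
RT 30: heading 0 -> 330
RT 30: heading 330 -> 300
PD: pen down
FD 14.5: (11.9,0) -> (19.15,-12.557) [heading=300, draw]
LT 30: heading 300 -> 330
Final: pos=(19.15,-12.557), heading=330, 3 segment(s) drawn

Segment endpoints: x in {0, 6.8, 11.9, 19.15}, y in {-12.557, 0}
xmin=0, ymin=-12.557, xmax=19.15, ymax=0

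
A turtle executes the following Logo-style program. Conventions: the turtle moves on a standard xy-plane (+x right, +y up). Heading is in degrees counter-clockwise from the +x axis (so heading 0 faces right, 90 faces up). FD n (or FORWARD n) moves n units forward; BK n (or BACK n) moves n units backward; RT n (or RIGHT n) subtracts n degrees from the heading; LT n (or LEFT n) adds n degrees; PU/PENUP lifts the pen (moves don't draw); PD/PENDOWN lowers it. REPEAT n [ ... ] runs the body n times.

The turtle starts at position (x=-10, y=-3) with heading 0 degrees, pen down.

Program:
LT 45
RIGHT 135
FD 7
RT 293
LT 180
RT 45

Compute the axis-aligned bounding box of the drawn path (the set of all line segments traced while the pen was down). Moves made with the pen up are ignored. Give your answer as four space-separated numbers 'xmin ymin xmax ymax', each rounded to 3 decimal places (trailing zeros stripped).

Answer: -10 -10 -10 -3

Derivation:
Executing turtle program step by step:
Start: pos=(-10,-3), heading=0, pen down
LT 45: heading 0 -> 45
RT 135: heading 45 -> 270
FD 7: (-10,-3) -> (-10,-10) [heading=270, draw]
RT 293: heading 270 -> 337
LT 180: heading 337 -> 157
RT 45: heading 157 -> 112
Final: pos=(-10,-10), heading=112, 1 segment(s) drawn

Segment endpoints: x in {-10}, y in {-10, -3}
xmin=-10, ymin=-10, xmax=-10, ymax=-3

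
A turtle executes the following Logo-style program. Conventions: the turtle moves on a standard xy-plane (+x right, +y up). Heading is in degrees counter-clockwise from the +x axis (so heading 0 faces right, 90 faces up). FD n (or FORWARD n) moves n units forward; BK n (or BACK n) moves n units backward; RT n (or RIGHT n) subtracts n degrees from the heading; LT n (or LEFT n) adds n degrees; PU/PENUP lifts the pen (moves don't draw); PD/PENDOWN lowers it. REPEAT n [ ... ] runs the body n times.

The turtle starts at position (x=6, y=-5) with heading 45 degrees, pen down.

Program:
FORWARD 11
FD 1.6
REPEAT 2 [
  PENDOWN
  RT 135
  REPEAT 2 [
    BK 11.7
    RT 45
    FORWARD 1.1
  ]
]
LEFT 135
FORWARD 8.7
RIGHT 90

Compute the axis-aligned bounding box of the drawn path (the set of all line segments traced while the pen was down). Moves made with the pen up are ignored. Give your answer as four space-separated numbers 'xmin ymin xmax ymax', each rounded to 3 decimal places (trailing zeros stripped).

Executing turtle program step by step:
Start: pos=(6,-5), heading=45, pen down
FD 11: (6,-5) -> (13.778,2.778) [heading=45, draw]
FD 1.6: (13.778,2.778) -> (14.91,3.91) [heading=45, draw]
REPEAT 2 [
  -- iteration 1/2 --
  PD: pen down
  RT 135: heading 45 -> 270
  REPEAT 2 [
    -- iteration 1/2 --
    BK 11.7: (14.91,3.91) -> (14.91,15.61) [heading=270, draw]
    RT 45: heading 270 -> 225
    FD 1.1: (14.91,15.61) -> (14.132,14.832) [heading=225, draw]
    -- iteration 2/2 --
    BK 11.7: (14.132,14.832) -> (22.405,23.105) [heading=225, draw]
    RT 45: heading 225 -> 180
    FD 1.1: (22.405,23.105) -> (21.305,23.105) [heading=180, draw]
  ]
  -- iteration 2/2 --
  PD: pen down
  RT 135: heading 180 -> 45
  REPEAT 2 [
    -- iteration 1/2 --
    BK 11.7: (21.305,23.105) -> (13.032,14.832) [heading=45, draw]
    RT 45: heading 45 -> 0
    FD 1.1: (13.032,14.832) -> (14.132,14.832) [heading=0, draw]
    -- iteration 2/2 --
    BK 11.7: (14.132,14.832) -> (2.432,14.832) [heading=0, draw]
    RT 45: heading 0 -> 315
    FD 1.1: (2.432,14.832) -> (3.21,14.054) [heading=315, draw]
  ]
]
LT 135: heading 315 -> 90
FD 8.7: (3.21,14.054) -> (3.21,22.754) [heading=90, draw]
RT 90: heading 90 -> 0
Final: pos=(3.21,22.754), heading=0, 11 segment(s) drawn

Segment endpoints: x in {2.432, 3.21, 3.21, 6, 13.032, 13.778, 14.132, 14.132, 14.91, 21.305, 22.405}, y in {-5, 2.778, 3.91, 14.054, 14.832, 14.832, 15.61, 22.754, 23.105}
xmin=2.432, ymin=-5, xmax=22.405, ymax=23.105

Answer: 2.432 -5 22.405 23.105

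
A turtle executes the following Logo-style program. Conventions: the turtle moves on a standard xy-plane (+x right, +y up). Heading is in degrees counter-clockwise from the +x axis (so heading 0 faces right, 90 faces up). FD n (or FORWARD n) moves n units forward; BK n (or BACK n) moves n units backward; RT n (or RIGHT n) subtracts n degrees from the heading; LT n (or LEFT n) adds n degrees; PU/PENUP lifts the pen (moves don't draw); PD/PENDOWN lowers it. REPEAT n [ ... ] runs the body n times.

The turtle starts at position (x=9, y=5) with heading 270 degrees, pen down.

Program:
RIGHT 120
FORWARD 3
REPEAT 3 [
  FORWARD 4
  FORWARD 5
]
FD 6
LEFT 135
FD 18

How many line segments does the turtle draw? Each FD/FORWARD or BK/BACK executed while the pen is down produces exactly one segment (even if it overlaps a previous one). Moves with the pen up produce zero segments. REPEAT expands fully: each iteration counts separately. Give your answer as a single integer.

Answer: 9

Derivation:
Executing turtle program step by step:
Start: pos=(9,5), heading=270, pen down
RT 120: heading 270 -> 150
FD 3: (9,5) -> (6.402,6.5) [heading=150, draw]
REPEAT 3 [
  -- iteration 1/3 --
  FD 4: (6.402,6.5) -> (2.938,8.5) [heading=150, draw]
  FD 5: (2.938,8.5) -> (-1.392,11) [heading=150, draw]
  -- iteration 2/3 --
  FD 4: (-1.392,11) -> (-4.856,13) [heading=150, draw]
  FD 5: (-4.856,13) -> (-9.187,15.5) [heading=150, draw]
  -- iteration 3/3 --
  FD 4: (-9.187,15.5) -> (-12.651,17.5) [heading=150, draw]
  FD 5: (-12.651,17.5) -> (-16.981,20) [heading=150, draw]
]
FD 6: (-16.981,20) -> (-22.177,23) [heading=150, draw]
LT 135: heading 150 -> 285
FD 18: (-22.177,23) -> (-17.518,5.613) [heading=285, draw]
Final: pos=(-17.518,5.613), heading=285, 9 segment(s) drawn
Segments drawn: 9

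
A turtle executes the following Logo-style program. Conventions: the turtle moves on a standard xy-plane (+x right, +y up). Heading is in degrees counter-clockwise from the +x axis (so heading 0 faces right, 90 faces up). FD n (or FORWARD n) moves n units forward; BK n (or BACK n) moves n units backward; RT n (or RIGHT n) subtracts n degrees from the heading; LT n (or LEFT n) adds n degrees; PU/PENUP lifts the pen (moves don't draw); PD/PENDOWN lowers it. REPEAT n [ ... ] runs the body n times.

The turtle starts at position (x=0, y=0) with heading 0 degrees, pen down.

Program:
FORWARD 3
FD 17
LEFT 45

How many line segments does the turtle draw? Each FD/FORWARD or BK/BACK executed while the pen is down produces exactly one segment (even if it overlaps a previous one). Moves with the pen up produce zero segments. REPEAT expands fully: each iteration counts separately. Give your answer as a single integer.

Executing turtle program step by step:
Start: pos=(0,0), heading=0, pen down
FD 3: (0,0) -> (3,0) [heading=0, draw]
FD 17: (3,0) -> (20,0) [heading=0, draw]
LT 45: heading 0 -> 45
Final: pos=(20,0), heading=45, 2 segment(s) drawn
Segments drawn: 2

Answer: 2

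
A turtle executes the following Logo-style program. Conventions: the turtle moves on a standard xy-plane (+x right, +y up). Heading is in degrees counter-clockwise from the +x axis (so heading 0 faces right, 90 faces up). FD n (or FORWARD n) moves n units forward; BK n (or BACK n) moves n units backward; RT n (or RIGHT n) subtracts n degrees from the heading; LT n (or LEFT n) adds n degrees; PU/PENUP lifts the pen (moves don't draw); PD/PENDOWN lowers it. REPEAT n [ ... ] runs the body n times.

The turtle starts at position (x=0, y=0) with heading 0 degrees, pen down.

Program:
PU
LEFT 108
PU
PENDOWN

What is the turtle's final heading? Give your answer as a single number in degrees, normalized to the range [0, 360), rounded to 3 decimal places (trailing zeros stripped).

Executing turtle program step by step:
Start: pos=(0,0), heading=0, pen down
PU: pen up
LT 108: heading 0 -> 108
PU: pen up
PD: pen down
Final: pos=(0,0), heading=108, 0 segment(s) drawn

Answer: 108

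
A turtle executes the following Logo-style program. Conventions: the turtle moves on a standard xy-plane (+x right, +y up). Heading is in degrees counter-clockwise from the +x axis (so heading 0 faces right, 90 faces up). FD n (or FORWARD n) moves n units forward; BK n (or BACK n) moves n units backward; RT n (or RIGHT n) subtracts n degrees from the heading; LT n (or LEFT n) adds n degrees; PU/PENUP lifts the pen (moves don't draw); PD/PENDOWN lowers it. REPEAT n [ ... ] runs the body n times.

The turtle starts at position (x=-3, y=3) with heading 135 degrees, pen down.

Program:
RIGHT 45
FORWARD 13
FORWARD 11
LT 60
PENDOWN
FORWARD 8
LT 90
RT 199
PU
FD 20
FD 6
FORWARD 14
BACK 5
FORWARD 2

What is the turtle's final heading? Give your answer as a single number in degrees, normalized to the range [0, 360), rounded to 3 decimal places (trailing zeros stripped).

Answer: 41

Derivation:
Executing turtle program step by step:
Start: pos=(-3,3), heading=135, pen down
RT 45: heading 135 -> 90
FD 13: (-3,3) -> (-3,16) [heading=90, draw]
FD 11: (-3,16) -> (-3,27) [heading=90, draw]
LT 60: heading 90 -> 150
PD: pen down
FD 8: (-3,27) -> (-9.928,31) [heading=150, draw]
LT 90: heading 150 -> 240
RT 199: heading 240 -> 41
PU: pen up
FD 20: (-9.928,31) -> (5.166,44.121) [heading=41, move]
FD 6: (5.166,44.121) -> (9.694,48.058) [heading=41, move]
FD 14: (9.694,48.058) -> (20.26,57.242) [heading=41, move]
BK 5: (20.26,57.242) -> (16.487,53.962) [heading=41, move]
FD 2: (16.487,53.962) -> (17.996,55.274) [heading=41, move]
Final: pos=(17.996,55.274), heading=41, 3 segment(s) drawn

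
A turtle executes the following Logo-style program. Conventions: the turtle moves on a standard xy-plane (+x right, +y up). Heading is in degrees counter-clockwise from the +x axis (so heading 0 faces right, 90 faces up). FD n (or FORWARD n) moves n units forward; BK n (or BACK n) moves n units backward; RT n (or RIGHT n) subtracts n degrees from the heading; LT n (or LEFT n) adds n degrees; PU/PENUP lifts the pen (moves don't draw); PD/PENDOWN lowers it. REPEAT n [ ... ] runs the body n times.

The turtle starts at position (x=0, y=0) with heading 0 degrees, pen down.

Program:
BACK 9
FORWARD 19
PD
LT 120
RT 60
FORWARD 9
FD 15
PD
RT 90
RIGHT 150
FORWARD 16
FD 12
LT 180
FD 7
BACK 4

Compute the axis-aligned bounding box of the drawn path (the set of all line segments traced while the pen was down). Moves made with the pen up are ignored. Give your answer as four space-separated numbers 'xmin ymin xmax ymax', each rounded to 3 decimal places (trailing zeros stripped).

Executing turtle program step by step:
Start: pos=(0,0), heading=0, pen down
BK 9: (0,0) -> (-9,0) [heading=0, draw]
FD 19: (-9,0) -> (10,0) [heading=0, draw]
PD: pen down
LT 120: heading 0 -> 120
RT 60: heading 120 -> 60
FD 9: (10,0) -> (14.5,7.794) [heading=60, draw]
FD 15: (14.5,7.794) -> (22,20.785) [heading=60, draw]
PD: pen down
RT 90: heading 60 -> 330
RT 150: heading 330 -> 180
FD 16: (22,20.785) -> (6,20.785) [heading=180, draw]
FD 12: (6,20.785) -> (-6,20.785) [heading=180, draw]
LT 180: heading 180 -> 0
FD 7: (-6,20.785) -> (1,20.785) [heading=0, draw]
BK 4: (1,20.785) -> (-3,20.785) [heading=0, draw]
Final: pos=(-3,20.785), heading=0, 8 segment(s) drawn

Segment endpoints: x in {-9, -6, -3, 0, 1, 6, 10, 14.5, 22}, y in {0, 7.794, 20.785, 20.785}
xmin=-9, ymin=0, xmax=22, ymax=20.785

Answer: -9 0 22 20.785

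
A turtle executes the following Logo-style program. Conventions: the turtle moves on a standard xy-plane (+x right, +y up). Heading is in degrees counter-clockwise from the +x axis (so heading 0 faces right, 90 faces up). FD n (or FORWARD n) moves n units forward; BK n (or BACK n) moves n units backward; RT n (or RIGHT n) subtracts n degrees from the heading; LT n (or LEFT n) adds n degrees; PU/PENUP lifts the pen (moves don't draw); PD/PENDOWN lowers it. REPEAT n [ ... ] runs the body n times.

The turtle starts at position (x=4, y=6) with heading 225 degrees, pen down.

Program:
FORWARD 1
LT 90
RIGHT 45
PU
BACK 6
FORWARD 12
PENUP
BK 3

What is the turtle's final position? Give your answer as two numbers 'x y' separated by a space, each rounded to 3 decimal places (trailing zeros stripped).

Executing turtle program step by step:
Start: pos=(4,6), heading=225, pen down
FD 1: (4,6) -> (3.293,5.293) [heading=225, draw]
LT 90: heading 225 -> 315
RT 45: heading 315 -> 270
PU: pen up
BK 6: (3.293,5.293) -> (3.293,11.293) [heading=270, move]
FD 12: (3.293,11.293) -> (3.293,-0.707) [heading=270, move]
PU: pen up
BK 3: (3.293,-0.707) -> (3.293,2.293) [heading=270, move]
Final: pos=(3.293,2.293), heading=270, 1 segment(s) drawn

Answer: 3.293 2.293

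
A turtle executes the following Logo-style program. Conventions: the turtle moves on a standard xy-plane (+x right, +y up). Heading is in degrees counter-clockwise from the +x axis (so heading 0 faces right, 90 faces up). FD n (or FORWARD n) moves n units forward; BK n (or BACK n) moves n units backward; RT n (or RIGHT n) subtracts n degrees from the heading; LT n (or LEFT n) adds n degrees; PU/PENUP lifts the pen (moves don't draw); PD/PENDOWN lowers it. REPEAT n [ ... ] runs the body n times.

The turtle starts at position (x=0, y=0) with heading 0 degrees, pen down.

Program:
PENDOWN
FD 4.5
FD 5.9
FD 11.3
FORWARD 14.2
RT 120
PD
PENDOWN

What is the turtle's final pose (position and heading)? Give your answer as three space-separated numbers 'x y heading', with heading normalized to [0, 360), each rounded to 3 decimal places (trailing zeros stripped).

Executing turtle program step by step:
Start: pos=(0,0), heading=0, pen down
PD: pen down
FD 4.5: (0,0) -> (4.5,0) [heading=0, draw]
FD 5.9: (4.5,0) -> (10.4,0) [heading=0, draw]
FD 11.3: (10.4,0) -> (21.7,0) [heading=0, draw]
FD 14.2: (21.7,0) -> (35.9,0) [heading=0, draw]
RT 120: heading 0 -> 240
PD: pen down
PD: pen down
Final: pos=(35.9,0), heading=240, 4 segment(s) drawn

Answer: 35.9 0 240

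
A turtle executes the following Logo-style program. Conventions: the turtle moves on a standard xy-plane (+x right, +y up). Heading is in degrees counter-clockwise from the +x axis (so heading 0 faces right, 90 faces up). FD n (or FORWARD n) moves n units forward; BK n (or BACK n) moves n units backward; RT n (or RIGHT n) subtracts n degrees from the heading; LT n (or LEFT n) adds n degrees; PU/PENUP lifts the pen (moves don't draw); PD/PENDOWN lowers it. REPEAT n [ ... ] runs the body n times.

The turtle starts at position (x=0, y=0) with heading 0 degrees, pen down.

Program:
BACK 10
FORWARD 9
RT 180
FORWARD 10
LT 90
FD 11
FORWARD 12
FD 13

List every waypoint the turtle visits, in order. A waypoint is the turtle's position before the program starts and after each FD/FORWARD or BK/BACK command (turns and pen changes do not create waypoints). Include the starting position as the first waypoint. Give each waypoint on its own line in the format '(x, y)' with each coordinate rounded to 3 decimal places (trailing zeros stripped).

Executing turtle program step by step:
Start: pos=(0,0), heading=0, pen down
BK 10: (0,0) -> (-10,0) [heading=0, draw]
FD 9: (-10,0) -> (-1,0) [heading=0, draw]
RT 180: heading 0 -> 180
FD 10: (-1,0) -> (-11,0) [heading=180, draw]
LT 90: heading 180 -> 270
FD 11: (-11,0) -> (-11,-11) [heading=270, draw]
FD 12: (-11,-11) -> (-11,-23) [heading=270, draw]
FD 13: (-11,-23) -> (-11,-36) [heading=270, draw]
Final: pos=(-11,-36), heading=270, 6 segment(s) drawn
Waypoints (7 total):
(0, 0)
(-10, 0)
(-1, 0)
(-11, 0)
(-11, -11)
(-11, -23)
(-11, -36)

Answer: (0, 0)
(-10, 0)
(-1, 0)
(-11, 0)
(-11, -11)
(-11, -23)
(-11, -36)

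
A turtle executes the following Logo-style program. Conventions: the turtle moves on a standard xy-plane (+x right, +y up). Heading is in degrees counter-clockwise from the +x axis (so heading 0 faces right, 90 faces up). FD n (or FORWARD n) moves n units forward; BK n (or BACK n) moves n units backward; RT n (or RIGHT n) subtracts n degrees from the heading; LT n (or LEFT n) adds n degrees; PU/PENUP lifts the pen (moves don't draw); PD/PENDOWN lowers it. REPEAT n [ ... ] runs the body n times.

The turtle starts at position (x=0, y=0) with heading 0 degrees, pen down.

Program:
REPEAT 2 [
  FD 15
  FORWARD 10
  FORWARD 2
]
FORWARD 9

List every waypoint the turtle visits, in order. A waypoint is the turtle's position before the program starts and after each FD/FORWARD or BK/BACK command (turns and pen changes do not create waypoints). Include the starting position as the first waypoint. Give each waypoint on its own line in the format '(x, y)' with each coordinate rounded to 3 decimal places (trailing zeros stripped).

Answer: (0, 0)
(15, 0)
(25, 0)
(27, 0)
(42, 0)
(52, 0)
(54, 0)
(63, 0)

Derivation:
Executing turtle program step by step:
Start: pos=(0,0), heading=0, pen down
REPEAT 2 [
  -- iteration 1/2 --
  FD 15: (0,0) -> (15,0) [heading=0, draw]
  FD 10: (15,0) -> (25,0) [heading=0, draw]
  FD 2: (25,0) -> (27,0) [heading=0, draw]
  -- iteration 2/2 --
  FD 15: (27,0) -> (42,0) [heading=0, draw]
  FD 10: (42,0) -> (52,0) [heading=0, draw]
  FD 2: (52,0) -> (54,0) [heading=0, draw]
]
FD 9: (54,0) -> (63,0) [heading=0, draw]
Final: pos=(63,0), heading=0, 7 segment(s) drawn
Waypoints (8 total):
(0, 0)
(15, 0)
(25, 0)
(27, 0)
(42, 0)
(52, 0)
(54, 0)
(63, 0)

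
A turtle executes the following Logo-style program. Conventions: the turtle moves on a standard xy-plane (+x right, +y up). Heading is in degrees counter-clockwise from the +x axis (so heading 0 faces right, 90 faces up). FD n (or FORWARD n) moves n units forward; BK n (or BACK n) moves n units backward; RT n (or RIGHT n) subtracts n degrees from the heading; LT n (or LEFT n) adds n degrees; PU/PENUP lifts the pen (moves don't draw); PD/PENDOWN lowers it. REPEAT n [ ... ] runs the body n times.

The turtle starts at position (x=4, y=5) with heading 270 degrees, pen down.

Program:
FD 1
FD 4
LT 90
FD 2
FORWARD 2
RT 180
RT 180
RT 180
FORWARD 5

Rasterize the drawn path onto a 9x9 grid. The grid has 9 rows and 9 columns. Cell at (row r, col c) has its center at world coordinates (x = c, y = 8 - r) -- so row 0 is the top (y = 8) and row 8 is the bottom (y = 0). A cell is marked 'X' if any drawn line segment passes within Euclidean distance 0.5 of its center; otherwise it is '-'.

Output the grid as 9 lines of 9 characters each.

Segment 0: (4,5) -> (4,4)
Segment 1: (4,4) -> (4,0)
Segment 2: (4,0) -> (6,-0)
Segment 3: (6,-0) -> (8,-0)
Segment 4: (8,-0) -> (3,-0)

Answer: ---------
---------
---------
----X----
----X----
----X----
----X----
----X----
---XXXXXX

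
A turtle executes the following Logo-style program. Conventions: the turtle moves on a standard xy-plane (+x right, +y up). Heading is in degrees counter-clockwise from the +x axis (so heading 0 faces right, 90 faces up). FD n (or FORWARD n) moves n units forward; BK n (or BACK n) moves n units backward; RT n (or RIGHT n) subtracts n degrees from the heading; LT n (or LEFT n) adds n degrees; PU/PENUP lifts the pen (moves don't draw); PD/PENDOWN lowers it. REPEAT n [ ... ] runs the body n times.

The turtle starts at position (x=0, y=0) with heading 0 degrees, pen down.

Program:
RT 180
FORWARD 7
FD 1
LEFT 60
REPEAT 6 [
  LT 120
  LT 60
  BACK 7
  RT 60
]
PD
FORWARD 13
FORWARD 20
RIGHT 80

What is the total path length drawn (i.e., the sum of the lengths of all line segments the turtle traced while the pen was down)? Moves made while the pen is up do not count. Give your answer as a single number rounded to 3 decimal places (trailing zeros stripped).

Executing turtle program step by step:
Start: pos=(0,0), heading=0, pen down
RT 180: heading 0 -> 180
FD 7: (0,0) -> (-7,0) [heading=180, draw]
FD 1: (-7,0) -> (-8,0) [heading=180, draw]
LT 60: heading 180 -> 240
REPEAT 6 [
  -- iteration 1/6 --
  LT 120: heading 240 -> 0
  LT 60: heading 0 -> 60
  BK 7: (-8,0) -> (-11.5,-6.062) [heading=60, draw]
  RT 60: heading 60 -> 0
  -- iteration 2/6 --
  LT 120: heading 0 -> 120
  LT 60: heading 120 -> 180
  BK 7: (-11.5,-6.062) -> (-4.5,-6.062) [heading=180, draw]
  RT 60: heading 180 -> 120
  -- iteration 3/6 --
  LT 120: heading 120 -> 240
  LT 60: heading 240 -> 300
  BK 7: (-4.5,-6.062) -> (-8,0) [heading=300, draw]
  RT 60: heading 300 -> 240
  -- iteration 4/6 --
  LT 120: heading 240 -> 0
  LT 60: heading 0 -> 60
  BK 7: (-8,0) -> (-11.5,-6.062) [heading=60, draw]
  RT 60: heading 60 -> 0
  -- iteration 5/6 --
  LT 120: heading 0 -> 120
  LT 60: heading 120 -> 180
  BK 7: (-11.5,-6.062) -> (-4.5,-6.062) [heading=180, draw]
  RT 60: heading 180 -> 120
  -- iteration 6/6 --
  LT 120: heading 120 -> 240
  LT 60: heading 240 -> 300
  BK 7: (-4.5,-6.062) -> (-8,0) [heading=300, draw]
  RT 60: heading 300 -> 240
]
PD: pen down
FD 13: (-8,0) -> (-14.5,-11.258) [heading=240, draw]
FD 20: (-14.5,-11.258) -> (-24.5,-28.579) [heading=240, draw]
RT 80: heading 240 -> 160
Final: pos=(-24.5,-28.579), heading=160, 10 segment(s) drawn

Segment lengths:
  seg 1: (0,0) -> (-7,0), length = 7
  seg 2: (-7,0) -> (-8,0), length = 1
  seg 3: (-8,0) -> (-11.5,-6.062), length = 7
  seg 4: (-11.5,-6.062) -> (-4.5,-6.062), length = 7
  seg 5: (-4.5,-6.062) -> (-8,0), length = 7
  seg 6: (-8,0) -> (-11.5,-6.062), length = 7
  seg 7: (-11.5,-6.062) -> (-4.5,-6.062), length = 7
  seg 8: (-4.5,-6.062) -> (-8,0), length = 7
  seg 9: (-8,0) -> (-14.5,-11.258), length = 13
  seg 10: (-14.5,-11.258) -> (-24.5,-28.579), length = 20
Total = 83

Answer: 83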